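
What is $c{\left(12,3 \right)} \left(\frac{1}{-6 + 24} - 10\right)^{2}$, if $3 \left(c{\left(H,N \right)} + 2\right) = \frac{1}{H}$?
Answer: $- \frac{2274911}{11664} \approx -195.04$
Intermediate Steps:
$c{\left(H,N \right)} = -2 + \frac{1}{3 H}$
$c{\left(12,3 \right)} \left(\frac{1}{-6 + 24} - 10\right)^{2} = \left(-2 + \frac{1}{3 \cdot 12}\right) \left(\frac{1}{-6 + 24} - 10\right)^{2} = \left(-2 + \frac{1}{3} \cdot \frac{1}{12}\right) \left(\frac{1}{18} - 10\right)^{2} = \left(-2 + \frac{1}{36}\right) \left(\frac{1}{18} - 10\right)^{2} = - \frac{71 \left(- \frac{179}{18}\right)^{2}}{36} = \left(- \frac{71}{36}\right) \frac{32041}{324} = - \frac{2274911}{11664}$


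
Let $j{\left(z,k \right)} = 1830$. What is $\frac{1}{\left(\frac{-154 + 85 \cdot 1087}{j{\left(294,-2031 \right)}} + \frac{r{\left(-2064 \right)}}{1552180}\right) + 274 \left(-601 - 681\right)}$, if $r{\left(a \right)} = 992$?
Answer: $- \frac{47341490}{16627164235141} \approx -2.8472 \cdot 10^{-6}$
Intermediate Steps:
$\frac{1}{\left(\frac{-154 + 85 \cdot 1087}{j{\left(294,-2031 \right)}} + \frac{r{\left(-2064 \right)}}{1552180}\right) + 274 \left(-601 - 681\right)} = \frac{1}{\left(\frac{-154 + 85 \cdot 1087}{1830} + \frac{992}{1552180}\right) + 274 \left(-601 - 681\right)} = \frac{1}{\left(\left(-154 + 92395\right) \frac{1}{1830} + 992 \cdot \frac{1}{1552180}\right) + 274 \left(-1282\right)} = \frac{1}{\left(92241 \cdot \frac{1}{1830} + \frac{248}{388045}\right) - 351268} = \frac{1}{\left(\frac{30747}{610} + \frac{248}{388045}\right) - 351268} = \frac{1}{\frac{2386274179}{47341490} - 351268} = \frac{1}{- \frac{16627164235141}{47341490}} = - \frac{47341490}{16627164235141}$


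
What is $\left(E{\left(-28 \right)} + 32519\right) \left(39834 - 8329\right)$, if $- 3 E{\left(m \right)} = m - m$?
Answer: $1024511095$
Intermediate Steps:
$E{\left(m \right)} = 0$ ($E{\left(m \right)} = - \frac{m - m}{3} = \left(- \frac{1}{3}\right) 0 = 0$)
$\left(E{\left(-28 \right)} + 32519\right) \left(39834 - 8329\right) = \left(0 + 32519\right) \left(39834 - 8329\right) = 32519 \cdot 31505 = 1024511095$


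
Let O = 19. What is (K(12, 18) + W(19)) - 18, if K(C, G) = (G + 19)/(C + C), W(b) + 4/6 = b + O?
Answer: 167/8 ≈ 20.875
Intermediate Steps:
W(b) = 55/3 + b (W(b) = -⅔ + (b + 19) = -⅔ + (19 + b) = 55/3 + b)
K(C, G) = (19 + G)/(2*C) (K(C, G) = (19 + G)/((2*C)) = (19 + G)*(1/(2*C)) = (19 + G)/(2*C))
(K(12, 18) + W(19)) - 18 = ((½)*(19 + 18)/12 + (55/3 + 19)) - 18 = ((½)*(1/12)*37 + 112/3) - 18 = (37/24 + 112/3) - 18 = 311/8 - 18 = 167/8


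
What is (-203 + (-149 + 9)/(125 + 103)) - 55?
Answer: -14741/57 ≈ -258.61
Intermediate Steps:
(-203 + (-149 + 9)/(125 + 103)) - 55 = (-203 - 140/228) - 55 = (-203 - 140*1/228) - 55 = (-203 - 35/57) - 55 = -11606/57 - 55 = -14741/57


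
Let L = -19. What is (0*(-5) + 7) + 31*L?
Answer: -582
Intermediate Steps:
(0*(-5) + 7) + 31*L = (0*(-5) + 7) + 31*(-19) = (0 + 7) - 589 = 7 - 589 = -582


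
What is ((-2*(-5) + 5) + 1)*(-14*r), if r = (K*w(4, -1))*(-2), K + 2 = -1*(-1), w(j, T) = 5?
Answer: -2240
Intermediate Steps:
K = -1 (K = -2 - 1*(-1) = -2 + 1 = -1)
r = 10 (r = -1*5*(-2) = -5*(-2) = 10)
((-2*(-5) + 5) + 1)*(-14*r) = ((-2*(-5) + 5) + 1)*(-14*10) = ((10 + 5) + 1)*(-140) = (15 + 1)*(-140) = 16*(-140) = -2240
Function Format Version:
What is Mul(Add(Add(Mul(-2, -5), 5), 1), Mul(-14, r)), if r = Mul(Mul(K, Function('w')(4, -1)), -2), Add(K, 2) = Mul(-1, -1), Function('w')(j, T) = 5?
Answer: -2240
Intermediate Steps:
K = -1 (K = Add(-2, Mul(-1, -1)) = Add(-2, 1) = -1)
r = 10 (r = Mul(Mul(-1, 5), -2) = Mul(-5, -2) = 10)
Mul(Add(Add(Mul(-2, -5), 5), 1), Mul(-14, r)) = Mul(Add(Add(Mul(-2, -5), 5), 1), Mul(-14, 10)) = Mul(Add(Add(10, 5), 1), -140) = Mul(Add(15, 1), -140) = Mul(16, -140) = -2240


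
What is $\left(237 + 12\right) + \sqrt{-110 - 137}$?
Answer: $249 + i \sqrt{247} \approx 249.0 + 15.716 i$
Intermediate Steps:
$\left(237 + 12\right) + \sqrt{-110 - 137} = 249 + \sqrt{-247} = 249 + i \sqrt{247}$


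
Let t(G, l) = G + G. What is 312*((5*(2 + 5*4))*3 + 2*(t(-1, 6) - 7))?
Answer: 97344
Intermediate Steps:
t(G, l) = 2*G
312*((5*(2 + 5*4))*3 + 2*(t(-1, 6) - 7)) = 312*((5*(2 + 5*4))*3 + 2*(2*(-1) - 7)) = 312*((5*(2 + 20))*3 + 2*(-2 - 7)) = 312*((5*22)*3 + 2*(-9)) = 312*(110*3 - 18) = 312*(330 - 18) = 312*312 = 97344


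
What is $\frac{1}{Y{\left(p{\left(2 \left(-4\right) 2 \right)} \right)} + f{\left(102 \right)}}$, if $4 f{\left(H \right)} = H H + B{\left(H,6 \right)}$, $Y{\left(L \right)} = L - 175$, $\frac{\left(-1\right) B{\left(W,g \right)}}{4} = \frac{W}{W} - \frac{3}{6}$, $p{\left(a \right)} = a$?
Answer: $\frac{2}{4819} \approx 0.00041502$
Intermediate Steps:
$B{\left(W,g \right)} = -2$ ($B{\left(W,g \right)} = - 4 \left(\frac{W}{W} - \frac{3}{6}\right) = - 4 \left(1 - \frac{1}{2}\right) = \left(-4\right) \frac{1}{2} = -2$)
$Y{\left(L \right)} = -175 + L$
$f{\left(H \right)} = - \frac{1}{2} + \frac{H^{2}}{4}$ ($f{\left(H \right)} = \frac{H H - 2}{4} = \frac{H^{2} - 2}{4} = \frac{-2 + H^{2}}{4} = - \frac{1}{2} + \frac{H^{2}}{4}$)
$\frac{1}{Y{\left(p{\left(2 \left(-4\right) 2 \right)} \right)} + f{\left(102 \right)}} = \frac{1}{\left(-175 + 2 \left(-4\right) 2\right) - \left(\frac{1}{2} - \frac{102^{2}}{4}\right)} = \frac{1}{\left(-175 - 16\right) + \left(- \frac{1}{2} + \frac{1}{4} \cdot 10404\right)} = \frac{1}{\left(-175 - 16\right) + \left(- \frac{1}{2} + 2601\right)} = \frac{1}{-191 + \frac{5201}{2}} = \frac{1}{\frac{4819}{2}} = \frac{2}{4819}$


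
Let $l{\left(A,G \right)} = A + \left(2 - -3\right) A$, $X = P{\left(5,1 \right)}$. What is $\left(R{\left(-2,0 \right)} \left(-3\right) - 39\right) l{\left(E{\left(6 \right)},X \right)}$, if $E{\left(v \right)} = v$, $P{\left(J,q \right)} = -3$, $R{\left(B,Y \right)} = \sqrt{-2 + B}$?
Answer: $-1404 - 216 i \approx -1404.0 - 216.0 i$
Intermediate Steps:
$X = -3$
$l{\left(A,G \right)} = 6 A$ ($l{\left(A,G \right)} = A + \left(2 + 3\right) A = A + 5 A = 6 A$)
$\left(R{\left(-2,0 \right)} \left(-3\right) - 39\right) l{\left(E{\left(6 \right)},X \right)} = \left(\sqrt{-2 - 2} \left(-3\right) - 39\right) 6 \cdot 6 = \left(\sqrt{-4} \left(-3\right) - 39\right) 36 = \left(2 i \left(-3\right) - 39\right) 36 = \left(- 6 i - 39\right) 36 = \left(-39 - 6 i\right) 36 = -1404 - 216 i$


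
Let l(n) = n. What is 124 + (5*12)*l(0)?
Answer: 124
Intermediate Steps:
124 + (5*12)*l(0) = 124 + (5*12)*0 = 124 + 60*0 = 124 + 0 = 124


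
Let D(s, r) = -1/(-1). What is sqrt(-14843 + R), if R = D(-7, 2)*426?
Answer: I*sqrt(14417) ≈ 120.07*I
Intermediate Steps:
D(s, r) = 1 (D(s, r) = -1*(-1) = 1)
R = 426 (R = 1*426 = 426)
sqrt(-14843 + R) = sqrt(-14843 + 426) = sqrt(-14417) = I*sqrt(14417)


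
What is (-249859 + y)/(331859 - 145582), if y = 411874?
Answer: 23145/26611 ≈ 0.86975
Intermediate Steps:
(-249859 + y)/(331859 - 145582) = (-249859 + 411874)/(331859 - 145582) = 162015/186277 = 162015*(1/186277) = 23145/26611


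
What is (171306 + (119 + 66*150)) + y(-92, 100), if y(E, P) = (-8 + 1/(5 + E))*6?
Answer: 5257031/29 ≈ 1.8128e+5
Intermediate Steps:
y(E, P) = -48 + 6/(5 + E)
(171306 + (119 + 66*150)) + y(-92, 100) = (171306 + (119 + 66*150)) + 6*(-39 - 8*(-92))/(5 - 92) = (171306 + (119 + 9900)) + 6*(-39 + 736)/(-87) = (171306 + 10019) + 6*(-1/87)*697 = 181325 - 1394/29 = 5257031/29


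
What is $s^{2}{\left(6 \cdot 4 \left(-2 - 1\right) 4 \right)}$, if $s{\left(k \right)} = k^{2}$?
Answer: $6879707136$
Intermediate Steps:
$s^{2}{\left(6 \cdot 4 \left(-2 - 1\right) 4 \right)} = \left(\left(6 \cdot 4 \left(-2 - 1\right) 4\right)^{2}\right)^{2} = \left(\left(24 \left(\left(-3\right) 4\right)\right)^{2}\right)^{2} = \left(\left(24 \left(-12\right)\right)^{2}\right)^{2} = \left(\left(-288\right)^{2}\right)^{2} = 82944^{2} = 6879707136$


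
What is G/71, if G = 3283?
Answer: 3283/71 ≈ 46.239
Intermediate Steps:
G/71 = 3283/71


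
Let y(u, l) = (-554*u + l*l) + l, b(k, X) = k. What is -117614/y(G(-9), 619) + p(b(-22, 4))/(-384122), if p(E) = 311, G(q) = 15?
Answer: -22647448039/72113143670 ≈ -0.31405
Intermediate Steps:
y(u, l) = l + l² - 554*u (y(u, l) = (-554*u + l²) + l = (l² - 554*u) + l = l + l² - 554*u)
-117614/y(G(-9), 619) + p(b(-22, 4))/(-384122) = -117614/(619 + 619² - 554*15) + 311/(-384122) = -117614/(619 + 383161 - 8310) + 311*(-1/384122) = -117614/375470 - 311/384122 = -117614*1/375470 - 311/384122 = -58807/187735 - 311/384122 = -22647448039/72113143670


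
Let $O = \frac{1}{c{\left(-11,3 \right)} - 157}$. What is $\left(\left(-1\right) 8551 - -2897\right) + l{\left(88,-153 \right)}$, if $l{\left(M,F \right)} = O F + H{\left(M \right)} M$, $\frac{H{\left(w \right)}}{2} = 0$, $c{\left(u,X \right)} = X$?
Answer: $- \frac{870563}{154} \approx -5653.0$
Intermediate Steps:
$O = - \frac{1}{154}$ ($O = \frac{1}{3 - 157} = \frac{1}{-154} = - \frac{1}{154} \approx -0.0064935$)
$H{\left(w \right)} = 0$ ($H{\left(w \right)} = 2 \cdot 0 = 0$)
$l{\left(M,F \right)} = - \frac{F}{154}$ ($l{\left(M,F \right)} = - \frac{F}{154} + 0 M = - \frac{F}{154} + 0 = - \frac{F}{154}$)
$\left(\left(-1\right) 8551 - -2897\right) + l{\left(88,-153 \right)} = \left(\left(-1\right) 8551 - -2897\right) - - \frac{153}{154} = \left(-8551 + \left(-2449 + 5346\right)\right) + \frac{153}{154} = \left(-8551 + 2897\right) + \frac{153}{154} = -5654 + \frac{153}{154} = - \frac{870563}{154}$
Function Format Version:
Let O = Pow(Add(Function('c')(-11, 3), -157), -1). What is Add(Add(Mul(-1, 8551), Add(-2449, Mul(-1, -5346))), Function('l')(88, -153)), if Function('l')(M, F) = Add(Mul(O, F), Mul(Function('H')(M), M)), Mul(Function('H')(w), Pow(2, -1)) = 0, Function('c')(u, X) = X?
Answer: Rational(-870563, 154) ≈ -5653.0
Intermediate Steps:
O = Rational(-1, 154) (O = Pow(Add(3, -157), -1) = Pow(-154, -1) = Rational(-1, 154) ≈ -0.0064935)
Function('H')(w) = 0 (Function('H')(w) = Mul(2, 0) = 0)
Function('l')(M, F) = Mul(Rational(-1, 154), F) (Function('l')(M, F) = Add(Mul(Rational(-1, 154), F), Mul(0, M)) = Add(Mul(Rational(-1, 154), F), 0) = Mul(Rational(-1, 154), F))
Add(Add(Mul(-1, 8551), Add(-2449, Mul(-1, -5346))), Function('l')(88, -153)) = Add(Add(Mul(-1, 8551), Add(-2449, Mul(-1, -5346))), Mul(Rational(-1, 154), -153)) = Add(Add(-8551, Add(-2449, 5346)), Rational(153, 154)) = Add(Add(-8551, 2897), Rational(153, 154)) = Add(-5654, Rational(153, 154)) = Rational(-870563, 154)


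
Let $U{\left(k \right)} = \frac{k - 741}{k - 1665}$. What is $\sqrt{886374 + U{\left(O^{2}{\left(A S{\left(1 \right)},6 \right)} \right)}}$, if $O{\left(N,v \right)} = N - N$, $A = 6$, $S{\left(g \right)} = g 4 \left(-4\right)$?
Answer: $\frac{\sqrt{273025488435}}{555} \approx 941.47$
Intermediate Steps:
$S{\left(g \right)} = - 16 g$ ($S{\left(g \right)} = 4 g \left(-4\right) = - 16 g$)
$O{\left(N,v \right)} = 0$
$U{\left(k \right)} = \frac{-741 + k}{-1665 + k}$
$\sqrt{886374 + U{\left(O^{2}{\left(A S{\left(1 \right)},6 \right)} \right)}} = \sqrt{886374 + \frac{-741 + 0^{2}}{-1665 + 0^{2}}} = \sqrt{886374 + \frac{-741 + 0}{-1665 + 0}} = \sqrt{886374 + \frac{1}{-1665} \left(-741\right)} = \sqrt{886374 - - \frac{247}{555}} = \sqrt{886374 + \frac{247}{555}} = \sqrt{\frac{491937817}{555}} = \frac{\sqrt{273025488435}}{555}$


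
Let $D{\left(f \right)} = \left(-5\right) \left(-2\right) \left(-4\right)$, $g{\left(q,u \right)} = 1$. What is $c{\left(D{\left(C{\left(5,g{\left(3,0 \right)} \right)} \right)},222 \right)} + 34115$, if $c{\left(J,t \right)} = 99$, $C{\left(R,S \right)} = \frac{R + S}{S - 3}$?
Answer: $34214$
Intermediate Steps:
$C{\left(R,S \right)} = \frac{R + S}{-3 + S}$
$D{\left(f \right)} = -40$ ($D{\left(f \right)} = 10 \left(-4\right) = -40$)
$c{\left(D{\left(C{\left(5,g{\left(3,0 \right)} \right)} \right)},222 \right)} + 34115 = 99 + 34115 = 34214$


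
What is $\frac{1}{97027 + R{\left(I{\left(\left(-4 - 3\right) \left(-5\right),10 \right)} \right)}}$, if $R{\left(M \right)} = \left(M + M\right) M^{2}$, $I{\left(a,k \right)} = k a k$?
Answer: $\frac{1}{85750097027} \approx 1.1662 \cdot 10^{-11}$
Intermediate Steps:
$I{\left(a,k \right)} = a k^{2}$ ($I{\left(a,k \right)} = a k k = a k^{2}$)
$R{\left(M \right)} = 2 M^{3}$ ($R{\left(M \right)} = 2 M M^{2} = 2 M^{3}$)
$\frac{1}{97027 + R{\left(I{\left(\left(-4 - 3\right) \left(-5\right),10 \right)} \right)}} = \frac{1}{97027 + 2 \left(\left(-4 - 3\right) \left(-5\right) 10^{2}\right)^{3}} = \frac{1}{97027 + 2 \left(\left(-7\right) \left(-5\right) 100\right)^{3}} = \frac{1}{97027 + 2 \left(35 \cdot 100\right)^{3}} = \frac{1}{97027 + 2 \cdot 3500^{3}} = \frac{1}{97027 + 2 \cdot 42875000000} = \frac{1}{97027 + 85750000000} = \frac{1}{85750097027}$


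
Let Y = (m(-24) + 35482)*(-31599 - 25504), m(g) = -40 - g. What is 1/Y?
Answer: -1/2025214998 ≈ -4.9377e-10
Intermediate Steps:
Y = -2025214998 (Y = ((-40 - 1*(-24)) + 35482)*(-31599 - 25504) = ((-40 + 24) + 35482)*(-57103) = (-16 + 35482)*(-57103) = 35466*(-57103) = -2025214998)
1/Y = 1/(-2025214998) = -1/2025214998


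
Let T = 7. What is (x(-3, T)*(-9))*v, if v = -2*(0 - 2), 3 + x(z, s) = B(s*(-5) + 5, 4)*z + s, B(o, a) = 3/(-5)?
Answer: -1044/5 ≈ -208.80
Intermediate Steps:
B(o, a) = -⅗ (B(o, a) = 3*(-⅕) = -⅗)
x(z, s) = -3 + s - 3*z/5 (x(z, s) = -3 + (-3*z/5 + s) = -3 + (s - 3*z/5) = -3 + s - 3*z/5)
v = 4 (v = -2*(-2) = 4)
(x(-3, T)*(-9))*v = ((-3 + 7 - ⅗*(-3))*(-9))*4 = ((-3 + 7 + 9/5)*(-9))*4 = ((29/5)*(-9))*4 = -261/5*4 = -1044/5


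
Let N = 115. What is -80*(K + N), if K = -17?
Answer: -7840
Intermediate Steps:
-80*(K + N) = -80*(-17 + 115) = -80*98 = -7840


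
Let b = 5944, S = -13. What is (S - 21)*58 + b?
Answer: 3972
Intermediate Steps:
(S - 21)*58 + b = (-13 - 21)*58 + 5944 = -34*58 + 5944 = -1972 + 5944 = 3972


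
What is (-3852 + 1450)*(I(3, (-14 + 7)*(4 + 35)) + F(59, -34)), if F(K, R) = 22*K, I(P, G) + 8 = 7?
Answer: -3115394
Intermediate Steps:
I(P, G) = -1 (I(P, G) = -8 + 7 = -1)
(-3852 + 1450)*(I(3, (-14 + 7)*(4 + 35)) + F(59, -34)) = (-3852 + 1450)*(-1 + 22*59) = -2402*(-1 + 1298) = -2402*1297 = -3115394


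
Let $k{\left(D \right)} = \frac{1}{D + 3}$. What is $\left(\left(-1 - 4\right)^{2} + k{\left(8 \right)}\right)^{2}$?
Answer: $\frac{76176}{121} \approx 629.55$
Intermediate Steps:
$k{\left(D \right)} = \frac{1}{3 + D}$
$\left(\left(-1 - 4\right)^{2} + k{\left(8 \right)}\right)^{2} = \left(\left(-1 - 4\right)^{2} + \frac{1}{3 + 8}\right)^{2} = \left(\left(-5\right)^{2} + \frac{1}{11}\right)^{2} = \left(25 + \frac{1}{11}\right)^{2} = \left(\frac{276}{11}\right)^{2} = \frac{76176}{121}$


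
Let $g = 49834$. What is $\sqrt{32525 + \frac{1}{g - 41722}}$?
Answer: $\frac{\sqrt{791528403}}{156} \approx 180.35$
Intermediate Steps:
$\sqrt{32525 + \frac{1}{g - 41722}} = \sqrt{32525 + \frac{1}{49834 - 41722}} = \sqrt{32525 + \frac{1}{8112}} = \sqrt{\frac{263842801}{8112}} = \frac{\sqrt{791528403}}{156}$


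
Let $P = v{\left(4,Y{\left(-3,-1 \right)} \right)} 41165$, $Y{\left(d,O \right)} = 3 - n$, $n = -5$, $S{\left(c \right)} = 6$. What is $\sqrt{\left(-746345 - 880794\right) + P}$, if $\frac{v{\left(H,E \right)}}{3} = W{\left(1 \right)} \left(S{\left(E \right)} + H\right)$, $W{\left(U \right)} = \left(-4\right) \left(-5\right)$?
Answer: $\sqrt{23071861} \approx 4803.3$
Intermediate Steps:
$W{\left(U \right)} = 20$
$Y{\left(d,O \right)} = 8$ ($Y{\left(d,O \right)} = 3 - -5 = 3 + 5 = 8$)
$v{\left(H,E \right)} = 360 + 60 H$ ($v{\left(H,E \right)} = 3 \cdot 20 \left(6 + H\right) = 3 \left(120 + 20 H\right) = 360 + 60 H$)
$P = 24699000$ ($P = \left(360 + 60 \cdot 4\right) 41165 = \left(360 + 240\right) 41165 = 600 \cdot 41165 = 24699000$)
$\sqrt{\left(-746345 - 880794\right) + P} = \sqrt{\left(-746345 - 880794\right) + 24699000} = \sqrt{-1627139 + 24699000} = \sqrt{23071861}$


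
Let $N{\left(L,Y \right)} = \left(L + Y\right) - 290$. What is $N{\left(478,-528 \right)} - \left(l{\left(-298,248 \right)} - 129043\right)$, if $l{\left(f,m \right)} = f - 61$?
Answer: $129062$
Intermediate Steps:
$l{\left(f,m \right)} = -61 + f$ ($l{\left(f,m \right)} = f - 61 = -61 + f$)
$N{\left(L,Y \right)} = -290 + L + Y$
$N{\left(478,-528 \right)} - \left(l{\left(-298,248 \right)} - 129043\right) = \left(-290 + 478 - 528\right) - \left(\left(-61 - 298\right) - 129043\right) = -340 - \left(-359 - 129043\right) = -340 - -129402 = -340 + 129402 = 129062$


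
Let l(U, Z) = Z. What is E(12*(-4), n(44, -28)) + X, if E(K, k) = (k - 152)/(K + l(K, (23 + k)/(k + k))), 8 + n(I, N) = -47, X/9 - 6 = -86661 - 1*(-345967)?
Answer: 6123923577/2624 ≈ 2.3338e+6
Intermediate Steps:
X = 2333808 (X = 54 + 9*(-86661 - 1*(-345967)) = 54 + 9*(-86661 + 345967) = 54 + 9*259306 = 54 + 2333754 = 2333808)
n(I, N) = -55 (n(I, N) = -8 - 47 = -55)
E(K, k) = (-152 + k)/(K + (23 + k)/(2*k)) (E(K, k) = (k - 152)/(K + (23 + k)/(k + k)) = (-152 + k)/(K + (23 + k)/((2*k))) = (-152 + k)/(K + (23 + k)*(1/(2*k))) = (-152 + k)/(K + (23 + k)/(2*k)))
E(12*(-4), n(44, -28)) + X = 2*(-55)*(-152 - 55)/(23 - 55 + 2*(12*(-4))*(-55)) + 2333808 = 2*(-55)*(-207)/(23 - 55 + 2*(-48)*(-55)) + 2333808 = 2*(-55)*(-207)/(23 - 55 + 5280) + 2333808 = 2*(-55)*(-207)/5248 + 2333808 = 2*(-55)*(1/5248)*(-207) + 2333808 = 11385/2624 + 2333808 = 6123923577/2624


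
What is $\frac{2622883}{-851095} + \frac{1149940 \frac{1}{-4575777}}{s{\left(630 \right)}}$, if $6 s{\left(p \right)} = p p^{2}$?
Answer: $- \frac{714522860320747234}{231854349818396025} \approx -3.0818$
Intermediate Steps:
$s{\left(p \right)} = \frac{p^{3}}{6}$ ($s{\left(p \right)} = \frac{p p^{2}}{6} = \frac{p^{3}}{6}$)
$\frac{2622883}{-851095} + \frac{1149940 \frac{1}{-4575777}}{s{\left(630 \right)}} = \frac{2622883}{-851095} + \frac{1149940 \frac{1}{-4575777}}{\frac{1}{6} \cdot 630^{3}} = 2622883 \left(- \frac{1}{851095}\right) + \frac{1149940 \left(- \frac{1}{4575777}\right)}{\frac{1}{6} \cdot 250047000} = - \frac{2622883}{851095} - \frac{1149940}{4575777 \cdot 41674500} = - \frac{2622883}{851095} - \frac{57497}{9534660929325} = - \frac{714522860320747234}{231854349818396025}$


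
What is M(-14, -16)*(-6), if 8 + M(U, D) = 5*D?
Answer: 528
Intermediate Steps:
M(U, D) = -8 + 5*D
M(-14, -16)*(-6) = (-8 + 5*(-16))*(-6) = (-8 - 80)*(-6) = -88*(-6) = 528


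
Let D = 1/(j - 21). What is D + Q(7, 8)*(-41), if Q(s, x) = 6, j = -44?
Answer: -15991/65 ≈ -246.02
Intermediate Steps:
D = -1/65 (D = 1/(-44 - 21) = 1/(-65) = -1/65 ≈ -0.015385)
D + Q(7, 8)*(-41) = -1/65 + 6*(-41) = -1/65 - 246 = -15991/65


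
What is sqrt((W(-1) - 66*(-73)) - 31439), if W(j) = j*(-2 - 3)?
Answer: 2*I*sqrt(6654) ≈ 163.14*I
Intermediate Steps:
W(j) = -5*j (W(j) = j*(-5) = -5*j)
sqrt((W(-1) - 66*(-73)) - 31439) = sqrt((-5*(-1) - 66*(-73)) - 31439) = sqrt((5 + 4818) - 31439) = sqrt(4823 - 31439) = sqrt(-26616) = 2*I*sqrt(6654)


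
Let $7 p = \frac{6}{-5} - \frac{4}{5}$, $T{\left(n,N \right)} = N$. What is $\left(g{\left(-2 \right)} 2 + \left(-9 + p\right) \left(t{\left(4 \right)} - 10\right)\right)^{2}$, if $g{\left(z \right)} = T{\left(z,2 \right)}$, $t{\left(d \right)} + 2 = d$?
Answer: $\frac{300304}{49} \approx 6128.7$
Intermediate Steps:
$t{\left(d \right)} = -2 + d$
$p = - \frac{2}{7}$ ($p = \frac{\frac{6}{-5} - \frac{4}{5}}{7} = \frac{6 \left(- \frac{1}{5}\right) - \frac{4}{5}}{7} = \frac{- \frac{6}{5} - \frac{4}{5}}{7} = \frac{1}{7} \left(-2\right) = - \frac{2}{7} \approx -0.28571$)
$g{\left(z \right)} = 2$
$\left(g{\left(-2 \right)} 2 + \left(-9 + p\right) \left(t{\left(4 \right)} - 10\right)\right)^{2} = \left(2 \cdot 2 + \left(-9 - \frac{2}{7}\right) \left(\left(-2 + 4\right) - 10\right)\right)^{2} = \left(4 - \frac{65 \left(2 - 10\right)}{7}\right)^{2} = \left(4 - - \frac{520}{7}\right)^{2} = \left(4 + \frac{520}{7}\right)^{2} = \left(\frac{548}{7}\right)^{2} = \frac{300304}{49}$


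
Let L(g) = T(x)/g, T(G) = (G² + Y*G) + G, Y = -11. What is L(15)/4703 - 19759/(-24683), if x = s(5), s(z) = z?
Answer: 278656316/348252447 ≈ 0.80016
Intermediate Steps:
x = 5
T(G) = G² - 10*G (T(G) = (G² - 11*G) + G = G² - 10*G)
L(g) = -25/g (L(g) = (5*(-10 + 5))/g = (5*(-5))/g = -25/g)
L(15)/4703 - 19759/(-24683) = -25/15/4703 - 19759/(-24683) = -25*1/15*(1/4703) - 19759*(-1/24683) = -5/3*1/4703 + 19759/24683 = -5/14109 + 19759/24683 = 278656316/348252447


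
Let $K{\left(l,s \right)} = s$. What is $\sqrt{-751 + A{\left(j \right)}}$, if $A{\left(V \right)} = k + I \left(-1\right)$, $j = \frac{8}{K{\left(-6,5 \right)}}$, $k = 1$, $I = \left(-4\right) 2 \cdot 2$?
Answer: $i \sqrt{734} \approx 27.092 i$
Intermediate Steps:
$I = -16$ ($I = \left(-8\right) 2 = -16$)
$j = \frac{8}{5} \approx 1.6$
$A{\left(V \right)} = 17$ ($A{\left(V \right)} = 1 - -16 = 1 + 16 = 17$)
$\sqrt{-751 + A{\left(j \right)}} = \sqrt{-751 + 17} = \sqrt{-734} = i \sqrt{734}$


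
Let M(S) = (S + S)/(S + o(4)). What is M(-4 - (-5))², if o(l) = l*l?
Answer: 4/289 ≈ 0.013841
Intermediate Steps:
o(l) = l²
M(S) = 2*S/(16 + S) (M(S) = (S + S)/(S + 4²) = (2*S)/(S + 16) = (2*S)/(16 + S) = 2*S/(16 + S))
M(-4 - (-5))² = (2*(-4 - (-5))/(16 + (-4 - (-5))))² = (2*(-4 - 1*(-5))/(16 + (-4 - 1*(-5))))² = (2*(-4 + 5)/(16 + (-4 + 5)))² = (2*1/(16 + 1))² = (2*1/17)² = (2*1*(1/17))² = (2/17)² = 4/289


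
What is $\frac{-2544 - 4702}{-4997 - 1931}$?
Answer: $\frac{3623}{3464} \approx 1.0459$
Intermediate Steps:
$\frac{-2544 - 4702}{-4997 - 1931} = - \frac{7246}{-6928} = \left(-7246\right) \left(- \frac{1}{6928}\right) = \frac{3623}{3464}$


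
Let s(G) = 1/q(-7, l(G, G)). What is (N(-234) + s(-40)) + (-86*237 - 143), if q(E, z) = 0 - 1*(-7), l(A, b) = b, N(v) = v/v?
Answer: -143667/7 ≈ -20524.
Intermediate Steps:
N(v) = 1
q(E, z) = 7 (q(E, z) = 0 + 7 = 7)
s(G) = ⅐ (s(G) = 1/7 = ⅐)
(N(-234) + s(-40)) + (-86*237 - 143) = (1 + ⅐) + (-86*237 - 143) = 8/7 + (-20382 - 143) = 8/7 - 20525 = -143667/7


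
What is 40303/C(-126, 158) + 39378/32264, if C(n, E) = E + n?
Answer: 162699511/129056 ≈ 1260.7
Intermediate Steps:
40303/C(-126, 158) + 39378/32264 = 40303/(158 - 126) + 39378/32264 = 40303/32 + 39378*(1/32264) = 40303*(1/32) + 19689/16132 = 40303/32 + 19689/16132 = 162699511/129056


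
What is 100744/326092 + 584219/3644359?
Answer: 139414111311/297099078757 ≈ 0.46925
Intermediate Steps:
100744/326092 + 584219/3644359 = 100744*(1/326092) + 584219*(1/3644359) = 25186/81523 + 584219/3644359 = 139414111311/297099078757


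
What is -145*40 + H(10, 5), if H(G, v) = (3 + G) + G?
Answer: -5777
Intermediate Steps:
H(G, v) = 3 + 2*G
-145*40 + H(10, 5) = -145*40 + (3 + 2*10) = -5800 + (3 + 20) = -5800 + 23 = -5777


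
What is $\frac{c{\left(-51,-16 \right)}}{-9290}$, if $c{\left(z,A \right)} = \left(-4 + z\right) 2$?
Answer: $\frac{11}{929} \approx 0.011841$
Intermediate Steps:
$c{\left(z,A \right)} = -8 + 2 z$
$\frac{c{\left(-51,-16 \right)}}{-9290} = \frac{-8 + 2 \left(-51\right)}{-9290} = \left(-8 - 102\right) \left(- \frac{1}{9290}\right) = \left(-110\right) \left(- \frac{1}{9290}\right) = \frac{11}{929}$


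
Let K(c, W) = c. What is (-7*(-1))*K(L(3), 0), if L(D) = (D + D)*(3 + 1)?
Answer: 168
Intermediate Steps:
L(D) = 8*D (L(D) = (2*D)*4 = 8*D)
(-7*(-1))*K(L(3), 0) = (-7*(-1))*(8*3) = 7*24 = 168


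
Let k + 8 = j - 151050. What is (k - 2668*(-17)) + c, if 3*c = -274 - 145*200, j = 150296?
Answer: 34836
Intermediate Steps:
c = -9758 (c = (-274 - 145*200)/3 = (-274 - 29000)/3 = (⅓)*(-29274) = -9758)
k = -762 (k = -8 + (150296 - 151050) = -8 - 754 = -762)
(k - 2668*(-17)) + c = (-762 - 2668*(-17)) - 9758 = (-762 + 45356) - 9758 = 44594 - 9758 = 34836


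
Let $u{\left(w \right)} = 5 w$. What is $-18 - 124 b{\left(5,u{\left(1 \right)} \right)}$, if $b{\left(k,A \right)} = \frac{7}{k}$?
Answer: $- \frac{958}{5} \approx -191.6$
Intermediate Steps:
$-18 - 124 b{\left(5,u{\left(1 \right)} \right)} = -18 - 124 \cdot \frac{7}{5} = -18 - 124 \cdot 7 \cdot \frac{1}{5} = -18 - \frac{868}{5} = - \frac{958}{5}$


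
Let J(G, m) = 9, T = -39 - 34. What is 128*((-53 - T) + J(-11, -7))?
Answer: 3712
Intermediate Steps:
T = -73
128*((-53 - T) + J(-11, -7)) = 128*((-53 - 1*(-73)) + 9) = 128*((-53 + 73) + 9) = 128*(20 + 9) = 128*29 = 3712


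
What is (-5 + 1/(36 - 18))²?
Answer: 7921/324 ≈ 24.448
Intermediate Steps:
(-5 + 1/(36 - 18))² = (-5 + 1/18)² = (-89/18)² = 7921/324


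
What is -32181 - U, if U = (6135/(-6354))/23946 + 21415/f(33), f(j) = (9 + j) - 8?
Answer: -28289506740401/862199676 ≈ -32811.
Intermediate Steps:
f(j) = 1 + j
U = 543058967045/862199676 (U = (6135/(-6354))/23946 + 21415/(1 + 33) = (6135*(-1/6354))*(1/23946) + 21415/34 = -2045/2118*1/23946 + 21415*(1/34) = -2045/50717628 + 21415/34 = 543058967045/862199676 ≈ 629.85)
-32181 - U = -32181 - 1*543058967045/862199676 = -32181 - 543058967045/862199676 = -28289506740401/862199676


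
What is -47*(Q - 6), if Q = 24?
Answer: -846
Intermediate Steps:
-47*(Q - 6) = -47*(24 - 6) = -47*18 = -846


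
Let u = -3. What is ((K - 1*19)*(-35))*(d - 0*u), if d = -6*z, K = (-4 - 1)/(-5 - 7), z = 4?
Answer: -15610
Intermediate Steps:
K = 5/12 (K = -5/(-12) = -5*(-1/12) = 5/12 ≈ 0.41667)
d = -24 (d = -6*4 = -24)
((K - 1*19)*(-35))*(d - 0*u) = ((5/12 - 1*19)*(-35))*(-24 - 0*(-3)) = ((5/12 - 19)*(-35))*(-24 - 1*0) = (-223/12*(-35))*(-24 + 0) = (7805/12)*(-24) = -15610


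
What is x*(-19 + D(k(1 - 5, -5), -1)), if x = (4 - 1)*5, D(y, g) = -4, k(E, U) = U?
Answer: -345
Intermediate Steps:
x = 15 (x = 3*5 = 15)
x*(-19 + D(k(1 - 5, -5), -1)) = 15*(-19 - 4) = 15*(-23) = -345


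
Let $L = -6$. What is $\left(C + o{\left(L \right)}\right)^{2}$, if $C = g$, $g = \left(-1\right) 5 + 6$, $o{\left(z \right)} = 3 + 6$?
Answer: $100$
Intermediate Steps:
$o{\left(z \right)} = 9$
$g = 1$ ($g = -5 + 6 = 1$)
$C = 1$
$\left(C + o{\left(L \right)}\right)^{2} = \left(1 + 9\right)^{2} = 10^{2} = 100$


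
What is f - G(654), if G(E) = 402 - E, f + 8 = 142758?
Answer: 143002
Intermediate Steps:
f = 142750 (f = -8 + 142758 = 142750)
f - G(654) = 142750 - (402 - 1*654) = 142750 - (402 - 654) = 142750 - 1*(-252) = 142750 + 252 = 143002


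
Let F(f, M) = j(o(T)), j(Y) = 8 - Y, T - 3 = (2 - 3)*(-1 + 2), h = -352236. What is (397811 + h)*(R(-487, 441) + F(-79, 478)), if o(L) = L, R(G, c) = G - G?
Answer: 273450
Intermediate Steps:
T = 2 (T = 3 + (2 - 3)*(-1 + 2) = 3 - 1*1 = 3 - 1 = 2)
R(G, c) = 0
F(f, M) = 6 (F(f, M) = 8 - 1*2 = 8 - 2 = 6)
(397811 + h)*(R(-487, 441) + F(-79, 478)) = (397811 - 352236)*(0 + 6) = 45575*6 = 273450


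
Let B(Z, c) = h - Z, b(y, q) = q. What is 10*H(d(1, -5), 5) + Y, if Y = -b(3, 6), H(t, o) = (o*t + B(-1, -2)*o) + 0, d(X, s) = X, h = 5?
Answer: 344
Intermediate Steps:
B(Z, c) = 5 - Z
H(t, o) = 6*o + o*t (H(t, o) = (o*t + (5 - 1*(-1))*o) + 0 = (o*t + (5 + 1)*o) + 0 = (o*t + 6*o) + 0 = (6*o + o*t) + 0 = 6*o + o*t)
Y = -6 (Y = -1*6 = -6)
10*H(d(1, -5), 5) + Y = 10*(5*(6 + 1)) - 6 = 10*(5*7) - 6 = 10*35 - 6 = 350 - 6 = 344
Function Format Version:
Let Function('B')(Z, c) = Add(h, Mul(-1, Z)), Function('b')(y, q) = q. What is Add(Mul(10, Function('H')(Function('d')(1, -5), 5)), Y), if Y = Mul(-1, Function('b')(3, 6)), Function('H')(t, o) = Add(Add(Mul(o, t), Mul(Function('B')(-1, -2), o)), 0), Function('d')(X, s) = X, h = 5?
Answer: 344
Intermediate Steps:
Function('B')(Z, c) = Add(5, Mul(-1, Z))
Function('H')(t, o) = Add(Mul(6, o), Mul(o, t)) (Function('H')(t, o) = Add(Add(Mul(o, t), Mul(Add(5, Mul(-1, -1)), o)), 0) = Add(Add(Mul(o, t), Mul(Add(5, 1), o)), 0) = Add(Add(Mul(o, t), Mul(6, o)), 0) = Add(Add(Mul(6, o), Mul(o, t)), 0) = Add(Mul(6, o), Mul(o, t)))
Y = -6 (Y = Mul(-1, 6) = -6)
Add(Mul(10, Function('H')(Function('d')(1, -5), 5)), Y) = Add(Mul(10, Mul(5, Add(6, 1))), -6) = Add(Mul(10, Mul(5, 7)), -6) = Add(Mul(10, 35), -6) = Add(350, -6) = 344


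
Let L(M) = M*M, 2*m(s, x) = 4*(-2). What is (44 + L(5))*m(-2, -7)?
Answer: -276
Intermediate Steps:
m(s, x) = -4 (m(s, x) = (4*(-2))/2 = (1/2)*(-8) = -4)
L(M) = M**2
(44 + L(5))*m(-2, -7) = (44 + 5**2)*(-4) = (44 + 25)*(-4) = 69*(-4) = -276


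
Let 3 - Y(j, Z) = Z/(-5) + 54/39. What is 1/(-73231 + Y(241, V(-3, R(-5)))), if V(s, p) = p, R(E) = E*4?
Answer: -13/952034 ≈ -1.3655e-5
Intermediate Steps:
R(E) = 4*E
Y(j, Z) = 21/13 + Z/5 (Y(j, Z) = 3 - (Z/(-5) + 54/39) = 3 - (Z*(-⅕) + 54*(1/39)) = 3 - (-Z/5 + 18/13) = 3 - (18/13 - Z/5) = 3 + (-18/13 + Z/5) = 21/13 + Z/5)
1/(-73231 + Y(241, V(-3, R(-5)))) = 1/(-73231 + (21/13 + (4*(-5))/5)) = 1/(-73231 + (21/13 + (⅕)*(-20))) = 1/(-73231 + (21/13 - 4)) = 1/(-73231 - 31/13) = 1/(-952034/13) = -13/952034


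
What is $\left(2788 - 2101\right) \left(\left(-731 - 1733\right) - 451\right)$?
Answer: $-2002605$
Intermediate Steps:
$\left(2788 - 2101\right) \left(\left(-731 - 1733\right) - 451\right) = 687 \left(-2464 - 451\right) = 687 \left(-2915\right) = -2002605$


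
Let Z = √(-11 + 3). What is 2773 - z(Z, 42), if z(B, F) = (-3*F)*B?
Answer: 2773 + 252*I*√2 ≈ 2773.0 + 356.38*I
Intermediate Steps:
Z = 2*I*√2 (Z = √(-8) = 2*I*√2 ≈ 2.8284*I)
z(B, F) = -3*B*F
2773 - z(Z, 42) = 2773 - (-3)*2*I*√2*42 = 2773 - (-252)*I*√2 = 2773 + 252*I*√2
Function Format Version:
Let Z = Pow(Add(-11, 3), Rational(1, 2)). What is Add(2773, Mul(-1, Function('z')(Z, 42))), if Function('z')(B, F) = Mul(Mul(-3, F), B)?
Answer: Add(2773, Mul(252, I, Pow(2, Rational(1, 2)))) ≈ Add(2773.0, Mul(356.38, I))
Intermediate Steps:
Z = Mul(2, I, Pow(2, Rational(1, 2))) (Z = Pow(-8, Rational(1, 2)) = Mul(2, I, Pow(2, Rational(1, 2))) ≈ Mul(2.8284, I))
Function('z')(B, F) = Mul(-3, B, F)
Add(2773, Mul(-1, Function('z')(Z, 42))) = Add(2773, Mul(-1, Mul(-3, Mul(2, I, Pow(2, Rational(1, 2))), 42))) = Add(2773, Mul(-1, Mul(-252, I, Pow(2, Rational(1, 2))))) = Add(2773, Mul(252, I, Pow(2, Rational(1, 2))))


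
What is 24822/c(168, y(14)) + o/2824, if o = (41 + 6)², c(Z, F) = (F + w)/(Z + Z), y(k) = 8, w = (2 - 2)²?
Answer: 2944089985/2824 ≈ 1.0425e+6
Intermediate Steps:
w = 0 (w = 0² = 0)
c(Z, F) = F/(2*Z) (c(Z, F) = (F + 0)/(Z + Z) = F/((2*Z)) = F*(1/(2*Z)) = F/(2*Z))
o = 2209 (o = 47² = 2209)
24822/c(168, y(14)) + o/2824 = 24822/(((½)*8/168)) + 2209/2824 = 24822/(((½)*8*(1/168))) + 2209*(1/2824) = 24822/(1/42) + 2209/2824 = 24822*42 + 2209/2824 = 1042524 + 2209/2824 = 2944089985/2824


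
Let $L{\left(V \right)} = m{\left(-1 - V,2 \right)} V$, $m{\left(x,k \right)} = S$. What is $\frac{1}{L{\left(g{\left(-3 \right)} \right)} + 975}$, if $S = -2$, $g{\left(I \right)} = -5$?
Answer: $\frac{1}{985} \approx 0.0010152$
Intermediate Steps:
$m{\left(x,k \right)} = -2$
$L{\left(V \right)} = - 2 V$
$\frac{1}{L{\left(g{\left(-3 \right)} \right)} + 975} = \frac{1}{\left(-2\right) \left(-5\right) + 975} = \frac{1}{10 + 975} = \frac{1}{985}$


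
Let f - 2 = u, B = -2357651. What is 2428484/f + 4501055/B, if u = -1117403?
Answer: -10755001089139/2634441585051 ≈ -4.0825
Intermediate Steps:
f = -1117401 (f = 2 - 1117403 = -1117401)
2428484/f + 4501055/B = 2428484/(-1117401) + 4501055/(-2357651) = 2428484*(-1/1117401) + 4501055*(-1/2357651) = -2428484/1117401 - 4501055/2357651 = -10755001089139/2634441585051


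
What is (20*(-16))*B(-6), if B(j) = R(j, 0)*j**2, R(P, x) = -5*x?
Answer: 0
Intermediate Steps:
B(j) = 0 (B(j) = (-5*0)*j**2 = 0*j**2 = 0)
(20*(-16))*B(-6) = (20*(-16))*0 = -320*0 = 0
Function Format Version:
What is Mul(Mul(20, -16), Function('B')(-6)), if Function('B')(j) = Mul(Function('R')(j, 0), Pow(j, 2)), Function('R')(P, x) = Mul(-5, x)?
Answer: 0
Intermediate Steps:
Function('B')(j) = 0 (Function('B')(j) = Mul(Mul(-5, 0), Pow(j, 2)) = Mul(0, Pow(j, 2)) = 0)
Mul(Mul(20, -16), Function('B')(-6)) = Mul(Mul(20, -16), 0) = Mul(-320, 0) = 0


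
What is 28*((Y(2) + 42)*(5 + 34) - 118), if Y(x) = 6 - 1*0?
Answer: 49112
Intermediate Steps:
Y(x) = 6 (Y(x) = 6 + 0 = 6)
28*((Y(2) + 42)*(5 + 34) - 118) = 28*((6 + 42)*(5 + 34) - 118) = 28*(48*39 - 118) = 28*(1872 - 118) = 28*1754 = 49112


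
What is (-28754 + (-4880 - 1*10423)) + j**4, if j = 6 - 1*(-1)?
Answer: -41656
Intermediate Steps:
j = 7 (j = 6 + 1 = 7)
(-28754 + (-4880 - 1*10423)) + j**4 = (-28754 + (-4880 - 1*10423)) + 7**4 = (-28754 + (-4880 - 10423)) + 2401 = (-28754 - 15303) + 2401 = -44057 + 2401 = -41656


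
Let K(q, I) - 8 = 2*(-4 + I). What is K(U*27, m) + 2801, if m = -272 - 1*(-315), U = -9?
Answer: 2887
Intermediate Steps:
m = 43 (m = -272 + 315 = 43)
K(q, I) = 2*I (K(q, I) = 8 + 2*(-4 + I) = 8 + (-8 + 2*I) = 2*I)
K(U*27, m) + 2801 = 2*43 + 2801 = 86 + 2801 = 2887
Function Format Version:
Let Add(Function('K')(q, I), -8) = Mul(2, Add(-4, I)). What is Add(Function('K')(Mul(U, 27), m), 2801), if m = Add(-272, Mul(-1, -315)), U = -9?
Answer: 2887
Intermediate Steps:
m = 43 (m = Add(-272, 315) = 43)
Function('K')(q, I) = Mul(2, I) (Function('K')(q, I) = Add(8, Mul(2, Add(-4, I))) = Add(8, Add(-8, Mul(2, I))) = Mul(2, I))
Add(Function('K')(Mul(U, 27), m), 2801) = Add(Mul(2, 43), 2801) = Add(86, 2801) = 2887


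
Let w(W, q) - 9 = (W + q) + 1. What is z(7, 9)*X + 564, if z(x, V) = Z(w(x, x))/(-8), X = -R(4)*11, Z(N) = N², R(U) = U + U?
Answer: 6900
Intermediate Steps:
w(W, q) = 10 + W + q (w(W, q) = 9 + ((W + q) + 1) = 9 + (1 + W + q) = 10 + W + q)
R(U) = 2*U
X = -88 (X = -2*4*11 = -1*8*11 = -8*11 = -88)
z(x, V) = -(10 + 2*x)²/8 (z(x, V) = (10 + x + x)²/(-8) = (10 + 2*x)²*(-⅛) = -(10 + 2*x)²/8)
z(7, 9)*X + 564 = -(5 + 7)²/2*(-88) + 564 = -½*12²*(-88) + 564 = -½*144*(-88) + 564 = -72*(-88) + 564 = 6336 + 564 = 6900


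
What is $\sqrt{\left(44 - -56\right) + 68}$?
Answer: $2 \sqrt{42} \approx 12.961$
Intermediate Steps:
$\sqrt{\left(44 - -56\right) + 68} = \sqrt{\left(44 + 56\right) + 68} = \sqrt{100 + 68} = \sqrt{168} = 2 \sqrt{42}$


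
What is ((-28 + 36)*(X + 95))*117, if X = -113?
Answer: -16848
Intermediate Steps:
((-28 + 36)*(X + 95))*117 = ((-28 + 36)*(-113 + 95))*117 = (8*(-18))*117 = -144*117 = -16848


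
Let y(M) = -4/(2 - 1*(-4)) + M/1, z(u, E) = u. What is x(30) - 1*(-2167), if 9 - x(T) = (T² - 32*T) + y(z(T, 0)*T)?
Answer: 4010/3 ≈ 1336.7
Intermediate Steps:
y(M) = -⅔ + M (y(M) = -4/(2 + 4) + M*1 = -4/6 + M = -4*⅙ + M = -⅔ + M)
x(T) = 29/3 - 2*T² + 32*T (x(T) = 9 - ((T² - 32*T) + (-⅔ + T*T)) = 9 - ((T² - 32*T) + (-⅔ + T²)) = 9 - (-⅔ - 32*T + 2*T²) = 9 + (⅔ - 2*T² + 32*T) = 29/3 - 2*T² + 32*T)
x(30) - 1*(-2167) = (29/3 - 2*30² + 32*30) - 1*(-2167) = (29/3 - 2*900 + 960) + 2167 = (29/3 - 1800 + 960) + 2167 = -2491/3 + 2167 = 4010/3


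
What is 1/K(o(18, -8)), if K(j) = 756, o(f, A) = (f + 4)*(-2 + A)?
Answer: 1/756 ≈ 0.0013228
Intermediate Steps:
o(f, A) = (-2 + A)*(4 + f) (o(f, A) = (4 + f)*(-2 + A) = (-2 + A)*(4 + f))
1/K(o(18, -8)) = 1/756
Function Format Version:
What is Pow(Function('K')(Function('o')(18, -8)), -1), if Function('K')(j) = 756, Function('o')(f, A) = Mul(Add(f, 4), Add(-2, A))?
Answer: Rational(1, 756) ≈ 0.0013228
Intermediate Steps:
Function('o')(f, A) = Mul(Add(-2, A), Add(4, f)) (Function('o')(f, A) = Mul(Add(4, f), Add(-2, A)) = Mul(Add(-2, A), Add(4, f)))
Pow(Function('K')(Function('o')(18, -8)), -1) = Pow(756, -1) = Rational(1, 756)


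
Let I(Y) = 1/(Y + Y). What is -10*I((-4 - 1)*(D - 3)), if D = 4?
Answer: 1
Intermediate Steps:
I(Y) = 1/(2*Y)
-10*I((-4 - 1)*(D - 3)) = -5/((-4 - 1)*(4 - 3)) = -5/((-5*1)) = -5/(-5) = -5*(-1)/5 = -10*(-⅒) = 1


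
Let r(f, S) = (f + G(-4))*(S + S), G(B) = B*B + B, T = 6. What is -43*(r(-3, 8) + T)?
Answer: -6450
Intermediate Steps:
G(B) = B + B**2 (G(B) = B**2 + B = B + B**2)
r(f, S) = 2*S*(12 + f) (r(f, S) = (f - 4*(1 - 4))*(S + S) = (f - 4*(-3))*(2*S) = (f + 12)*(2*S) = (12 + f)*(2*S) = 2*S*(12 + f))
-43*(r(-3, 8) + T) = -43*(2*8*(12 - 3) + 6) = -43*(2*8*9 + 6) = -43*(144 + 6) = -43*150 = -6450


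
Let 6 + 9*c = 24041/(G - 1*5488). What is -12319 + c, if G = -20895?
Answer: -2925291932/237447 ≈ -12320.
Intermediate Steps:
c = -182339/237447 (c = -⅔ + (24041/(-20895 - 1*5488))/9 = -⅔ + (24041/(-20895 - 5488))/9 = -⅔ + (24041/(-26383))/9 = -⅔ + (24041*(-1/26383))/9 = -⅔ + (⅑)*(-24041/26383) = -⅔ - 24041/237447 = -182339/237447 ≈ -0.76791)
-12319 + c = -12319 - 182339/237447 = -2925291932/237447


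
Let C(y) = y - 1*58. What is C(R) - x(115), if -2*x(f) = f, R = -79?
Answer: -159/2 ≈ -79.500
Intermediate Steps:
x(f) = -f/2
C(y) = -58 + y (C(y) = y - 58 = -58 + y)
C(R) - x(115) = (-58 - 79) - (-1)*115/2 = -137 - 1*(-115/2) = -137 + 115/2 = -159/2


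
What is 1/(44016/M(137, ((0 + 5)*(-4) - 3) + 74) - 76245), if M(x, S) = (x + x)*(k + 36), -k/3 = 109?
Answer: -13289/1013227141 ≈ -1.3116e-5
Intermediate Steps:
k = -327 (k = -3*109 = -327)
M(x, S) = -582*x (M(x, S) = (x + x)*(-327 + 36) = (2*x)*(-291) = -582*x)
1/(44016/M(137, ((0 + 5)*(-4) - 3) + 74) - 76245) = 1/(44016/((-582*137)) - 76245) = 1/(44016/(-79734) - 76245) = 1/(44016*(-1/79734) - 76245) = 1/(-7336/13289 - 76245) = 1/(-1013227141/13289) = -13289/1013227141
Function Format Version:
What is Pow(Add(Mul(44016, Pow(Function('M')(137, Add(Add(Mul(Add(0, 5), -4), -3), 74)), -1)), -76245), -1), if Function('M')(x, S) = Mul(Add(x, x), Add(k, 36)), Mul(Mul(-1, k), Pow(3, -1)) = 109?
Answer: Rational(-13289, 1013227141) ≈ -1.3116e-5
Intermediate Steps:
k = -327 (k = Mul(-3, 109) = -327)
Function('M')(x, S) = Mul(-582, x) (Function('M')(x, S) = Mul(Add(x, x), Add(-327, 36)) = Mul(Mul(2, x), -291) = Mul(-582, x))
Pow(Add(Mul(44016, Pow(Function('M')(137, Add(Add(Mul(Add(0, 5), -4), -3), 74)), -1)), -76245), -1) = Pow(Add(Mul(44016, Pow(Mul(-582, 137), -1)), -76245), -1) = Pow(Add(Mul(44016, Pow(-79734, -1)), -76245), -1) = Pow(Add(Mul(44016, Rational(-1, 79734)), -76245), -1) = Pow(Add(Rational(-7336, 13289), -76245), -1) = Pow(Rational(-1013227141, 13289), -1) = Rational(-13289, 1013227141)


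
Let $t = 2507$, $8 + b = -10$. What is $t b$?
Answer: $-45126$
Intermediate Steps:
$b = -18$ ($b = -8 - 10 = -18$)
$t b = 2507 \left(-18\right) = -45126$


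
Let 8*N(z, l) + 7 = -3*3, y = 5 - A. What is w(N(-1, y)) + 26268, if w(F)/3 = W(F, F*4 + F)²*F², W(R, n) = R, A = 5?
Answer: 26316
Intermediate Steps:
y = 0 (y = 5 - 1*5 = 5 - 5 = 0)
N(z, l) = -2 (N(z, l) = -7/8 + (-3*3)/8 = -7/8 + (⅛)*(-9) = -7/8 - 9/8 = -2)
w(F) = 3*F⁴ (w(F) = 3*(F²*F²) = 3*F⁴)
w(N(-1, y)) + 26268 = 3*(-2)⁴ + 26268 = 3*16 + 26268 = 48 + 26268 = 26316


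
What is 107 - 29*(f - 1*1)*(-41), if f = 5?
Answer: 4863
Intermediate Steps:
107 - 29*(f - 1*1)*(-41) = 107 - 29*(5 - 1*1)*(-41) = 107 - 29*(5 - 1)*(-41) = 107 - 29*4*(-41) = 107 - 116*(-41) = 107 + 4756 = 4863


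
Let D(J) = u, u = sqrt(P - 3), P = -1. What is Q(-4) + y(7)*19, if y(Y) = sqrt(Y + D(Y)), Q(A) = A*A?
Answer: 16 + 19*sqrt(7 + 2*I) ≈ 66.77 + 7.1105*I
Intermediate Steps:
u = 2*I (u = sqrt(-1 - 3) = sqrt(-4) = 2*I ≈ 2.0*I)
D(J) = 2*I
Q(A) = A**2
y(Y) = sqrt(Y + 2*I)
Q(-4) + y(7)*19 = (-4)**2 + sqrt(7 + 2*I)*19 = 16 + 19*sqrt(7 + 2*I)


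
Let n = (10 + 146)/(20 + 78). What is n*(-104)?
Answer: -8112/49 ≈ -165.55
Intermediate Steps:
n = 78/49 (n = 156/98 = 156*(1/98) = 78/49 ≈ 1.5918)
n*(-104) = (78/49)*(-104) = -8112/49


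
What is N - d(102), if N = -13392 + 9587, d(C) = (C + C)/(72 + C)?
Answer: -110379/29 ≈ -3806.2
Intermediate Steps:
d(C) = 2*C/(72 + C) (d(C) = (2*C)/(72 + C) = 2*C/(72 + C))
N = -3805
N - d(102) = -3805 - 2*102/(72 + 102) = -3805 - 2*102/174 = -3805 - 1*34/29 = -3805 - 34/29 = -110379/29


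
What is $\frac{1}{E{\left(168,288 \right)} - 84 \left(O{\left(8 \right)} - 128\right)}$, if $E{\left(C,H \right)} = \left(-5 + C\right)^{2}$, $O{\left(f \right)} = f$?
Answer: $\frac{1}{36649} \approx 2.7286 \cdot 10^{-5}$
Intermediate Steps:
$\frac{1}{E{\left(168,288 \right)} - 84 \left(O{\left(8 \right)} - 128\right)} = \frac{1}{\left(-5 + 168\right)^{2} - 84 \left(8 - 128\right)} = \frac{1}{163^{2} - -10080} = \frac{1}{26569 + 10080} = \frac{1}{36649}$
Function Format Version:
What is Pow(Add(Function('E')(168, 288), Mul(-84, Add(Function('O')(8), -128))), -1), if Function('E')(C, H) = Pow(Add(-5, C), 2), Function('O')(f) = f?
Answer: Rational(1, 36649) ≈ 2.7286e-5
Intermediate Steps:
Pow(Add(Function('E')(168, 288), Mul(-84, Add(Function('O')(8), -128))), -1) = Pow(Add(Pow(Add(-5, 168), 2), Mul(-84, Add(8, -128))), -1) = Pow(Add(Pow(163, 2), Mul(-84, -120)), -1) = Pow(Add(26569, 10080), -1) = Pow(36649, -1) = Rational(1, 36649)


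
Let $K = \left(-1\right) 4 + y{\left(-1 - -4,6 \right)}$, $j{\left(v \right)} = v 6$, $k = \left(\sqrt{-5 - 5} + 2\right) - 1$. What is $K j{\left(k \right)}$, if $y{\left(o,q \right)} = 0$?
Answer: $-24 - 24 i \sqrt{10} \approx -24.0 - 75.895 i$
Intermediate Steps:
$k = 1 + i \sqrt{10}$ ($k = \left(\sqrt{-10} + 2\right) - 1 = \left(i \sqrt{10} + 2\right) - 1 = \left(2 + i \sqrt{10}\right) - 1 = 1 + i \sqrt{10} \approx 1.0 + 3.1623 i$)
$j{\left(v \right)} = 6 v$
$K = -4$ ($K = \left(-1\right) 4 + 0 = -4 + 0 = -4$)
$K j{\left(k \right)} = - 4 \cdot 6 \left(1 + i \sqrt{10}\right) = - 4 \left(6 + 6 i \sqrt{10}\right) = -24 - 24 i \sqrt{10}$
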